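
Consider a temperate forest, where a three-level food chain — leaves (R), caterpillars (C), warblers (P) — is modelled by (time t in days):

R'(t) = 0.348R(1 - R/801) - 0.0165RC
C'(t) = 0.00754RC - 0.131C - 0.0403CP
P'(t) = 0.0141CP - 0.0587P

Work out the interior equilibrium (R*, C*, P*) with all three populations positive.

R* ≈ 643, C* ≈ 4.16, P* ≈ 117

From dP/dt = 0: 0.0141C* = 0.0587, so C* = 4.16.
From dR/dt = 0: 0.348(1 - R*/801) = 0.0165·4.16, giving R* = 801·(1 - 0.197) = 643.
From dC/dt = 0: 0.00754·643 - 0.131 = 0.0403P*, so P* = 4.72/0.0403 = 117.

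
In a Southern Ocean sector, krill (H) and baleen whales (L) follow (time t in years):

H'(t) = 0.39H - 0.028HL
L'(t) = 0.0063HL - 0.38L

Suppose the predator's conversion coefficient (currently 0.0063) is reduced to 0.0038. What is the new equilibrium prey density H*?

H* ≈ 100

At the interior fixed point, setting dL/dt = 0 with L > 0 fixes H* = (predator death rate)/(HL coefficient) — independent of the other coefficients.
With the change, H* = 0.38/0.0038 = 100; it rises from 60.3.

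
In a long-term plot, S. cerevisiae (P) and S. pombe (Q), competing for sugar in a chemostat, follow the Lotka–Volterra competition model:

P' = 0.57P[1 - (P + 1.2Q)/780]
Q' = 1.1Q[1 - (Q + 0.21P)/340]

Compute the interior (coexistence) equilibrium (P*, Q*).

P* ≈ 497, Q* ≈ 236

Setting both brackets to zero gives the nullclines P + 1.2Q = 780 and 0.21P + Q = 340.
Substituting Q = 340 - 0.21P into the first: P(1 - 1.2·0.21) = 780 - 1.2·340.
So P* = 372/0.748 = 497, and then Q* = 340 - 0.21·497 = 236.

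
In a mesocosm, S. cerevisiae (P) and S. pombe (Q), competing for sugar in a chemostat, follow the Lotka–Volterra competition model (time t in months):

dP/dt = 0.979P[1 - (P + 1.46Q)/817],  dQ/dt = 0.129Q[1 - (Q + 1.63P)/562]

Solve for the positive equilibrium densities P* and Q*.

Setting both brackets to zero gives the nullclines P + 1.46Q = 817 and 1.63P + Q = 562.
Substituting Q = 562 - 1.63P into the first: P(1 - 1.46·1.63) = 817 - 1.46·562.
So P* = -3.52/-1.38 = 2.55, and then Q* = 562 - 1.63·2.55 = 558.

P* ≈ 2.55, Q* ≈ 558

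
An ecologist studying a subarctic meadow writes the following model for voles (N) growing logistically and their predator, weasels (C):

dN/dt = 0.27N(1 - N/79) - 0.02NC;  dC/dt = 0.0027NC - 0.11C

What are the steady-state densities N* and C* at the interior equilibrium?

From dC/dt = 0 with C > 0: 0.0027N* = 0.11, so N* = 40.7.
Substitute into dN/dt = 0: 0.27(1 - 40.7/79) = 0.02C*.
The bracket is 0.484, giving C* = 0.131/0.02 = 6.54.

N* ≈ 40.7, C* ≈ 6.54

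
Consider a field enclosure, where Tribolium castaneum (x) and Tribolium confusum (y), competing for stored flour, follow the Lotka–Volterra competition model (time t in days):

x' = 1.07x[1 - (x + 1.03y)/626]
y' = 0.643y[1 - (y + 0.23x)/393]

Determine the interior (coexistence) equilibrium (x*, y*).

x* ≈ 290, y* ≈ 326

Setting both brackets to zero gives the nullclines x + 1.03y = 626 and 0.23x + y = 393.
Substituting y = 393 - 0.23x into the first: x(1 - 1.03·0.23) = 626 - 1.03·393.
So x* = 221/0.763 = 290, and then y* = 393 - 0.23·290 = 326.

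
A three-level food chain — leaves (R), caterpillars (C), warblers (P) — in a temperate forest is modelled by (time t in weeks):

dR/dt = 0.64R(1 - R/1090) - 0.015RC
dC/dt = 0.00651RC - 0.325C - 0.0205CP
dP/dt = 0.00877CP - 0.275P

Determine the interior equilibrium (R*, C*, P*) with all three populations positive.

R* ≈ 289, C* ≈ 31.4, P* ≈ 75.9

From dP/dt = 0: 0.00877C* = 0.275, so C* = 31.4.
From dR/dt = 0: 0.64(1 - R*/1090) = 0.015·31.4, giving R* = 1090·(1 - 0.735) = 289.
From dC/dt = 0: 0.00651·289 - 0.325 = 0.0205P*, so P* = 1.56/0.0205 = 75.9.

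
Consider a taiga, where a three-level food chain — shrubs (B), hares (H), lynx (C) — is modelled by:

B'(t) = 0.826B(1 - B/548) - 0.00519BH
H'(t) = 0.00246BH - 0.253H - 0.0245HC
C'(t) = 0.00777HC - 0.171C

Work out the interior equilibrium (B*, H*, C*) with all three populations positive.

B* ≈ 472, H* ≈ 22, C* ≈ 37.1

From dC/dt = 0: 0.00777H* = 0.171, so H* = 22.
From dB/dt = 0: 0.826(1 - B*/548) = 0.00519·22, giving B* = 548·(1 - 0.138) = 472.
From dH/dt = 0: 0.00246·472 - 0.253 = 0.0245C*, so C* = 0.909/0.0245 = 37.1.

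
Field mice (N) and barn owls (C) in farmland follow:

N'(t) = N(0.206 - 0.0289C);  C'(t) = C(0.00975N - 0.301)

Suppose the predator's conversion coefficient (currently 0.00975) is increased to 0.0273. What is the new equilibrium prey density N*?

N* ≈ 11

At the interior fixed point, setting dC/dt = 0 with C > 0 fixes N* = (predator death rate)/(NC coefficient) — independent of the other coefficients.
With the change, N* = 0.301/0.0273 = 11; it falls from 30.9.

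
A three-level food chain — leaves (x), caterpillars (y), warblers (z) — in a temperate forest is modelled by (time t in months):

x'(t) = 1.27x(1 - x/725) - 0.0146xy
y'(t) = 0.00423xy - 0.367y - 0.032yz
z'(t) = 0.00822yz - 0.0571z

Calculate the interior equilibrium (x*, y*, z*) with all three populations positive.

From dz/dt = 0: 0.00822y* = 0.0571, so y* = 6.95.
From dx/dt = 0: 1.27(1 - x*/725) = 0.0146·6.95, giving x* = 725·(1 - 0.0799) = 667.
From dy/dt = 0: 0.00423·667 - 0.367 = 0.032z*, so z* = 2.45/0.032 = 76.7.

x* ≈ 667, y* ≈ 6.95, z* ≈ 76.7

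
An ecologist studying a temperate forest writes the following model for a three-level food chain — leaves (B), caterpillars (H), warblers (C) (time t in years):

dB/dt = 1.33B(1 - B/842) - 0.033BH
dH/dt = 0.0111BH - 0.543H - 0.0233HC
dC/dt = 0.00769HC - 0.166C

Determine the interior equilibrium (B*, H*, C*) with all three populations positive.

B* ≈ 391, H* ≈ 21.6, C* ≈ 163

From dC/dt = 0: 0.00769H* = 0.166, so H* = 21.6.
From dB/dt = 0: 1.33(1 - B*/842) = 0.033·21.6, giving B* = 842·(1 - 0.536) = 391.
From dH/dt = 0: 0.0111·391 - 0.543 = 0.0233C*, so C* = 3.8/0.0233 = 163.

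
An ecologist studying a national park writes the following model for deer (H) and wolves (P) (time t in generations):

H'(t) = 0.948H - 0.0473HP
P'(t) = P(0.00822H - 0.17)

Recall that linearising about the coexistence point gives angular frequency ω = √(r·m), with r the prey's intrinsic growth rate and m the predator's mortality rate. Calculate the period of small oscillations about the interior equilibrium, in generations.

Here r = 0.948 and m = 0.17, so r·m = 0.161.
ω = √0.161 = 0.401 per generation, hence T = 2π/ω ≈ 15.7 generations.

T ≈ 15.7 generations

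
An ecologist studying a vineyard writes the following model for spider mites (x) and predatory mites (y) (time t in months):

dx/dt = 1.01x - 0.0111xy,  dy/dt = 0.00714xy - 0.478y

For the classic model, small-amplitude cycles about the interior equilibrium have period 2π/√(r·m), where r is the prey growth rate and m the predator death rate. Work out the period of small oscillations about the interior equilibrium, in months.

Here r = 1.01 and m = 0.478, so r·m = 0.483.
ω = √0.483 = 0.695 per month, hence T = 2π/ω ≈ 9.04 months.

T ≈ 9.04 months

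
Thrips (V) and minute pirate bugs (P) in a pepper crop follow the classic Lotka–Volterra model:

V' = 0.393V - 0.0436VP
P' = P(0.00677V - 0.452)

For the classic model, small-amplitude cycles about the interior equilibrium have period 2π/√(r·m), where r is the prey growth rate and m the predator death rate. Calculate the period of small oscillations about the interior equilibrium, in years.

T ≈ 14.9 years

Here r = 0.393 and m = 0.452, so r·m = 0.178.
ω = √0.178 = 0.421 per year, hence T = 2π/ω ≈ 14.9 years.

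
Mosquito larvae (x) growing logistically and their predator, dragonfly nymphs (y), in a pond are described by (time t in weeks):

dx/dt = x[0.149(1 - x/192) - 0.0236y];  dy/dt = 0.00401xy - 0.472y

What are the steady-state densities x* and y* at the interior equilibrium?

x* ≈ 118, y* ≈ 2.44

From dy/dt = 0 with y > 0: 0.00401x* = 0.472, so x* = 118.
Substitute into dx/dt = 0: 0.149(1 - 118/192) = 0.0236y*.
The bracket is 0.387, giving y* = 0.0577/0.0236 = 2.44.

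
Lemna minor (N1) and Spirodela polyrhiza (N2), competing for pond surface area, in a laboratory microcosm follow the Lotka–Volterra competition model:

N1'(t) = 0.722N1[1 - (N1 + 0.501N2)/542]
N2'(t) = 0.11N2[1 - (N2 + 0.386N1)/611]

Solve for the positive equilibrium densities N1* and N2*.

Setting both brackets to zero gives the nullclines N1 + 0.501N2 = 542 and 0.386N1 + N2 = 611.
Substituting N2 = 611 - 0.386N1 into the first: N1(1 - 0.501·0.386) = 542 - 0.501·611.
So N1* = 236/0.807 = 292, and then N2* = 611 - 0.386·292 = 498.

N1* ≈ 292, N2* ≈ 498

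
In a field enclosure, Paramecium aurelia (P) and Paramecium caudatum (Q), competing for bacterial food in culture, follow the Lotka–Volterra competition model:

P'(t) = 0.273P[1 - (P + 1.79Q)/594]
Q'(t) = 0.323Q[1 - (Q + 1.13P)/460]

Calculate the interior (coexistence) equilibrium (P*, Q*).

Setting both brackets to zero gives the nullclines P + 1.79Q = 594 and 1.13P + Q = 460.
Substituting Q = 460 - 1.13P into the first: P(1 - 1.79·1.13) = 594 - 1.79·460.
So P* = -229/-1.02 = 224, and then Q* = 460 - 1.13·224 = 207.

P* ≈ 224, Q* ≈ 207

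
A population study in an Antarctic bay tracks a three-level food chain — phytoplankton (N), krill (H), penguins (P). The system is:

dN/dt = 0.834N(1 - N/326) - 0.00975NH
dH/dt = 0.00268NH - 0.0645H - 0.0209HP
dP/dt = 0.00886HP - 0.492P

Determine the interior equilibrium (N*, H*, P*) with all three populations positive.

From dP/dt = 0: 0.00886H* = 0.492, so H* = 55.5.
From dN/dt = 0: 0.834(1 - N*/326) = 0.00975·55.5, giving N* = 326·(1 - 0.649) = 114.
From dH/dt = 0: 0.00268·114 - 0.0645 = 0.0209P*, so P* = 0.242/0.0209 = 11.6.

N* ≈ 114, H* ≈ 55.5, P* ≈ 11.6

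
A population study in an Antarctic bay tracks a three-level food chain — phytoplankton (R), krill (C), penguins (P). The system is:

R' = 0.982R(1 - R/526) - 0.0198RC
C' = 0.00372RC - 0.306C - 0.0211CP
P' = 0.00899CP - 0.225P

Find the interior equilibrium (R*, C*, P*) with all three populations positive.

From dP/dt = 0: 0.00899C* = 0.225, so C* = 25.
From dR/dt = 0: 0.982(1 - R*/526) = 0.0198·25, giving R* = 526·(1 - 0.505) = 261.
From dC/dt = 0: 0.00372·261 - 0.306 = 0.0211P*, so P* = 0.663/0.0211 = 31.4.

R* ≈ 261, C* ≈ 25, P* ≈ 31.4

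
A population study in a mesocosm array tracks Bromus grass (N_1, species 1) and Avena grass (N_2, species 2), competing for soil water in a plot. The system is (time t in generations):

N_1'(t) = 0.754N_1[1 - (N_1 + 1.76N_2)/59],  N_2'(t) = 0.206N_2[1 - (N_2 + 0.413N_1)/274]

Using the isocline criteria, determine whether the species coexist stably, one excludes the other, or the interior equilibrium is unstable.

Compare the nullcline intercepts: K1/α12 = 59/1.76 = 33.5 < K2 = 274; K2/α21 = 274/0.413 = 663 > K1 = 59.
Since the inequalities point opposite ways, species 2 can invade but species 1 cannot.

species 2 excludes species 1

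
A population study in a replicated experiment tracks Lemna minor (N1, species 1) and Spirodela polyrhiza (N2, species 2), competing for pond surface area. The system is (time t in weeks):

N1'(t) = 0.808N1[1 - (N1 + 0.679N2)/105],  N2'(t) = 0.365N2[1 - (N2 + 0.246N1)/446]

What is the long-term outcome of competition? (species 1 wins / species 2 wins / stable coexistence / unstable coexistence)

Compare the nullcline intercepts: K1/α12 = 105/0.679 = 155 < K2 = 446; K2/α21 = 446/0.246 = 1810 > K1 = 105.
Since the inequalities point opposite ways, species 2 can invade but species 1 cannot.

species 2 excludes species 1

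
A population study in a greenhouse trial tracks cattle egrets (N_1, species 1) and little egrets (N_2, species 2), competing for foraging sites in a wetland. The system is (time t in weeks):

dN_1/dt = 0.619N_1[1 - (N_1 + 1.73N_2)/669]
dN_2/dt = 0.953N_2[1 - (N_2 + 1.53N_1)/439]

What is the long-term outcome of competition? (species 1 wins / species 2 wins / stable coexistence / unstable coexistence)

Compare the nullcline intercepts: K1/α12 = 669/1.73 = 387 < K2 = 439; K2/α21 = 439/1.53 = 287 < K1 = 669.
Since both are reversed, neither can invade when rare; the interior point is a saddle.

unstable coexistence (outcome depends on initial conditions)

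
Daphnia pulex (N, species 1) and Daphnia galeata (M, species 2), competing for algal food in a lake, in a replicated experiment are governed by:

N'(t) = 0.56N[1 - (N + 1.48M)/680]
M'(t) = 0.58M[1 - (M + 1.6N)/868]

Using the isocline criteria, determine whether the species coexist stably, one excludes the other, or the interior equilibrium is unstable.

unstable coexistence (outcome depends on initial conditions)

Compare the nullcline intercepts: K1/α12 = 680/1.48 = 459 < K2 = 868; K2/α21 = 868/1.6 = 542 < K1 = 680.
Since both are reversed, neither can invade when rare; the interior point is a saddle.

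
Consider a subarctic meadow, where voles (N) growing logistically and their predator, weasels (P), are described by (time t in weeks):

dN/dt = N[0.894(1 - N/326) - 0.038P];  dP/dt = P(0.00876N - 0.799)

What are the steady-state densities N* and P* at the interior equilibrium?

From dP/dt = 0 with P > 0: 0.00876N* = 0.799, so N* = 91.2.
Substitute into dN/dt = 0: 0.894(1 - 91.2/326) = 0.038P*.
The bracket is 0.72, giving P* = 0.644/0.038 = 16.9.

N* ≈ 91.2, P* ≈ 16.9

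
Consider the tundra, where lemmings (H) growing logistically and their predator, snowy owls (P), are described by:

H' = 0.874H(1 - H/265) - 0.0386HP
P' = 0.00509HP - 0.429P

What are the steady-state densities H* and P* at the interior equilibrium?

From dP/dt = 0 with P > 0: 0.00509H* = 0.429, so H* = 84.3.
Substitute into dH/dt = 0: 0.874(1 - 84.3/265) = 0.0386P*.
The bracket is 0.682, giving P* = 0.596/0.0386 = 15.4.

H* ≈ 84.3, P* ≈ 15.4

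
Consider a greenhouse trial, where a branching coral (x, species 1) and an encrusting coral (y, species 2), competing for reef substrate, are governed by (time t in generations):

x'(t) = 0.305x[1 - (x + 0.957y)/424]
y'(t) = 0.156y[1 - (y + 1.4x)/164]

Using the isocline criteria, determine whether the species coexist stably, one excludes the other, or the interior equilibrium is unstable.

Compare the nullcline intercepts: K1/α12 = 424/0.957 = 443 > K2 = 164; K2/α21 = 164/1.4 = 117 < K1 = 424.
Since the inequalities point opposite ways, species 1 can invade but species 2 cannot.

species 1 excludes species 2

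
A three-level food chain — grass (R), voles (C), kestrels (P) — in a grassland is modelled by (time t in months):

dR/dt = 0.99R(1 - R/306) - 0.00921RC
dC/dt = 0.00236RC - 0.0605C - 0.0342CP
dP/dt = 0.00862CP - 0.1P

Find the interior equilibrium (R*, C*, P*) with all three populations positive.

From dP/dt = 0: 0.00862C* = 0.1, so C* = 11.6.
From dR/dt = 0: 0.99(1 - R*/306) = 0.00921·11.6, giving R* = 306·(1 - 0.108) = 273.
From dC/dt = 0: 0.00236·273 - 0.0605 = 0.0342P*, so P* = 0.584/0.0342 = 17.1.

R* ≈ 273, C* ≈ 11.6, P* ≈ 17.1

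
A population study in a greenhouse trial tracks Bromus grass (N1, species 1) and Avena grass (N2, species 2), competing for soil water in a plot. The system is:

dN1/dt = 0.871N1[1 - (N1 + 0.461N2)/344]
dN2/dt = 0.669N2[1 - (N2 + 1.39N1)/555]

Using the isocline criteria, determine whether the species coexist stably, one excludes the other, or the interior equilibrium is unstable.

stable coexistence

Compare the nullcline intercepts: K1/α12 = 344/0.461 = 746 > K2 = 555; K2/α21 = 555/1.39 = 399 > K1 = 344.
Since both inequalities hold, each species can invade when rare, so the interior equilibrium is stable.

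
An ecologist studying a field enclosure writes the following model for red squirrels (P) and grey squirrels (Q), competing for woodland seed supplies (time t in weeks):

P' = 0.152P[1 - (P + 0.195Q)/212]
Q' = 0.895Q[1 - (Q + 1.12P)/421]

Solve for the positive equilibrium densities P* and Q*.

Setting both brackets to zero gives the nullclines P + 0.195Q = 212 and 1.12P + Q = 421.
Substituting Q = 421 - 1.12P into the first: P(1 - 0.195·1.12) = 212 - 0.195·421.
So P* = 130/0.782 = 166, and then Q* = 421 - 1.12·166 = 235.

P* ≈ 166, Q* ≈ 235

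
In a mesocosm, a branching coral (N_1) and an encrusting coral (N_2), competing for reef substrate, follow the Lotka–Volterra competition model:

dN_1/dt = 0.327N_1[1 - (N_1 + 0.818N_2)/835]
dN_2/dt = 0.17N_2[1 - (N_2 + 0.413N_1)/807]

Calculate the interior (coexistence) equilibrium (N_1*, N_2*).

Setting both brackets to zero gives the nullclines N_1 + 0.818N_2 = 835 and 0.413N_1 + N_2 = 807.
Substituting N_2 = 807 - 0.413N_1 into the first: N_1(1 - 0.818·0.413) = 835 - 0.818·807.
So N_1* = 175/0.662 = 264, and then N_2* = 807 - 0.413·264 = 698.

N_1* ≈ 264, N_2* ≈ 698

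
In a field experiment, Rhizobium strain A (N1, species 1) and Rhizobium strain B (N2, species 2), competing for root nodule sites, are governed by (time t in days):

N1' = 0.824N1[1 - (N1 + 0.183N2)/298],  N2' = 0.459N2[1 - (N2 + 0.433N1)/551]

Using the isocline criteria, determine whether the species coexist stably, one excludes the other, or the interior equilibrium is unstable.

Compare the nullcline intercepts: K1/α12 = 298/0.183 = 1630 > K2 = 551; K2/α21 = 551/0.433 = 1270 > K1 = 298.
Since both inequalities hold, each species can invade when rare, so the interior equilibrium is stable.

stable coexistence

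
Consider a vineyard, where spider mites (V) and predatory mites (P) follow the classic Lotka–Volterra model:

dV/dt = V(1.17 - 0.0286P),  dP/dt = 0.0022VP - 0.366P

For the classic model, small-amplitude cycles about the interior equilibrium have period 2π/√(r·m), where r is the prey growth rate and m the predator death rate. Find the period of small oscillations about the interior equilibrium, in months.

T ≈ 9.6 months

Here r = 1.17 and m = 0.366, so r·m = 0.428.
ω = √0.428 = 0.654 per month, hence T = 2π/ω ≈ 9.6 months.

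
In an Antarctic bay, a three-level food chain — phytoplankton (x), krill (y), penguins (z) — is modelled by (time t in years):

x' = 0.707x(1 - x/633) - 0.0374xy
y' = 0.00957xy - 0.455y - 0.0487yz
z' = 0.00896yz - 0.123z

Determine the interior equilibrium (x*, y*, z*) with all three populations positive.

From dz/dt = 0: 0.00896y* = 0.123, so y* = 13.7.
From dx/dt = 0: 0.707(1 - x*/633) = 0.0374·13.7, giving x* = 633·(1 - 0.726) = 173.
From dy/dt = 0: 0.00957·173 - 0.455 = 0.0487z*, so z* = 1.2/0.0487 = 24.7.

x* ≈ 173, y* ≈ 13.7, z* ≈ 24.7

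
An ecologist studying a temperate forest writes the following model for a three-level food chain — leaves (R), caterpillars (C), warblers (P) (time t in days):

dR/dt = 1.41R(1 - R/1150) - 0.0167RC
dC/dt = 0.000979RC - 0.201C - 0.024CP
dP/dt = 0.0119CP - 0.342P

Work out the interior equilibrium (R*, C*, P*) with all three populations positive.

R* ≈ 759, C* ≈ 28.7, P* ≈ 22.6

From dP/dt = 0: 0.0119C* = 0.342, so C* = 28.7.
From dR/dt = 0: 1.41(1 - R*/1150) = 0.0167·28.7, giving R* = 1150·(1 - 0.34) = 759.
From dC/dt = 0: 0.000979·759 - 0.201 = 0.024P*, so P* = 0.542/0.024 = 22.6.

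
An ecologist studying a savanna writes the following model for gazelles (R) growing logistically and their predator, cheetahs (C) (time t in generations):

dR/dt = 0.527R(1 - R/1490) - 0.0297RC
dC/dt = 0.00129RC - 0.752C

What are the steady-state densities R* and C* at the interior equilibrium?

R* ≈ 583, C* ≈ 10.8

From dC/dt = 0 with C > 0: 0.00129R* = 0.752, so R* = 583.
Substitute into dR/dt = 0: 0.527(1 - 583/1490) = 0.0297C*.
The bracket is 0.609, giving C* = 0.321/0.0297 = 10.8.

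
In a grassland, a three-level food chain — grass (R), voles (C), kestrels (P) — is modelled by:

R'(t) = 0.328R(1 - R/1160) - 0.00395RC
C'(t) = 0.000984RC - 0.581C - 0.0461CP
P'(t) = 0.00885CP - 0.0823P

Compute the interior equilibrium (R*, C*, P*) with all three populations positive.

From dP/dt = 0: 0.00885C* = 0.0823, so C* = 9.3.
From dR/dt = 0: 0.328(1 - R*/1160) = 0.00395·9.3, giving R* = 1160·(1 - 0.112) = 1030.
From dC/dt = 0: 0.000984·1030 - 0.581 = 0.0461P*, so P* = 0.433/0.0461 = 9.38.

R* ≈ 1030, C* ≈ 9.3, P* ≈ 9.38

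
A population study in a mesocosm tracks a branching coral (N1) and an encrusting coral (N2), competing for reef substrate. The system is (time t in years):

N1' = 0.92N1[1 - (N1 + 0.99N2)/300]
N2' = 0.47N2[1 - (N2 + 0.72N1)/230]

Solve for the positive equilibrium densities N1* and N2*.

Setting both brackets to zero gives the nullclines N1 + 0.99N2 = 300 and 0.72N1 + N2 = 230.
Substituting N2 = 230 - 0.72N1 into the first: N1(1 - 0.99·0.72) = 300 - 0.99·230.
So N1* = 72.3/0.287 = 252, and then N2* = 230 - 0.72·252 = 48.7.

N1* ≈ 252, N2* ≈ 48.7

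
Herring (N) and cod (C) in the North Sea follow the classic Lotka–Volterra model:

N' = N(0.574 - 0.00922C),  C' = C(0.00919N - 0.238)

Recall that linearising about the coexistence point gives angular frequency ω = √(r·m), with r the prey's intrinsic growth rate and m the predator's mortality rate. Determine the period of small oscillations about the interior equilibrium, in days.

Here r = 0.574 and m = 0.238, so r·m = 0.137.
ω = √0.137 = 0.37 per day, hence T = 2π/ω ≈ 17 days.

T ≈ 17 days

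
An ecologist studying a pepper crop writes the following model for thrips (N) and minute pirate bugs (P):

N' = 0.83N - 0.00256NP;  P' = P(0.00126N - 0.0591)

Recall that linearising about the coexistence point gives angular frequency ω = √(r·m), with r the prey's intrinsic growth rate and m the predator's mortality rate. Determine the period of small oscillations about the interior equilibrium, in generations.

Here r = 0.83 and m = 0.0591, so r·m = 0.0491.
ω = √0.0491 = 0.221 per generation, hence T = 2π/ω ≈ 28.4 generations.

T ≈ 28.4 generations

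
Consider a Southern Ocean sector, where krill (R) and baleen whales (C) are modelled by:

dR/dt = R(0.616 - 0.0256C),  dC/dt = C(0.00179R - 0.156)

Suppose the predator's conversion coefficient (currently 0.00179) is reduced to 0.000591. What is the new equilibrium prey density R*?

At the interior fixed point, setting dC/dt = 0 with C > 0 fixes R* = (predator death rate)/(RC coefficient) — independent of the other coefficients.
With the change, R* = 0.156/0.000591 = 264; it rises from 87.2.

R* ≈ 264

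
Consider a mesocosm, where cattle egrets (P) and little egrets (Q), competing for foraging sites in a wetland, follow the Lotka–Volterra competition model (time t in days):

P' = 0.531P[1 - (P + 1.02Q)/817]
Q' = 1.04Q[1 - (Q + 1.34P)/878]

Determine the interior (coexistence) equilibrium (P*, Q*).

Setting both brackets to zero gives the nullclines P + 1.02Q = 817 and 1.34P + Q = 878.
Substituting Q = 878 - 1.34P into the first: P(1 - 1.02·1.34) = 817 - 1.02·878.
So P* = -78.6/-0.367 = 214, and then Q* = 878 - 1.34·214 = 591.

P* ≈ 214, Q* ≈ 591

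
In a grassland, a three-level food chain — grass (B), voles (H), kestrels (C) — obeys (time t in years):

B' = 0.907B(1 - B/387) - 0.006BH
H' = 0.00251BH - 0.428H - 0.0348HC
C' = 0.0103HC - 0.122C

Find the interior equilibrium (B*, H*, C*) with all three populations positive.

B* ≈ 357, H* ≈ 11.8, C* ≈ 13.4

From dC/dt = 0: 0.0103H* = 0.122, so H* = 11.8.
From dB/dt = 0: 0.907(1 - B*/387) = 0.006·11.8, giving B* = 387·(1 - 0.0784) = 357.
From dH/dt = 0: 0.00251·357 - 0.428 = 0.0348C*, so C* = 0.467/0.0348 = 13.4.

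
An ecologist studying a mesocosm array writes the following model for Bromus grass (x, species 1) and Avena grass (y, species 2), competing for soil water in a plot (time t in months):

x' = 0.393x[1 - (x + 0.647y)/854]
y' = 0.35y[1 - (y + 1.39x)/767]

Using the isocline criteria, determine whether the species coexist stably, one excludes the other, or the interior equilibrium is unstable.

species 1 excludes species 2

Compare the nullcline intercepts: K1/α12 = 854/0.647 = 1320 > K2 = 767; K2/α21 = 767/1.39 = 552 < K1 = 854.
Since the inequalities point opposite ways, species 1 can invade but species 2 cannot.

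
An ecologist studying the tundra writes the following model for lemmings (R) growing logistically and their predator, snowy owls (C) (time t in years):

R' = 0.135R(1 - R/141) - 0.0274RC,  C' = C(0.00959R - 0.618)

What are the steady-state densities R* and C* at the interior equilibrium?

From dC/dt = 0 with C > 0: 0.00959R* = 0.618, so R* = 64.4.
Substitute into dR/dt = 0: 0.135(1 - 64.4/141) = 0.0274C*.
The bracket is 0.543, giving C* = 0.0733/0.0274 = 2.68.

R* ≈ 64.4, C* ≈ 2.68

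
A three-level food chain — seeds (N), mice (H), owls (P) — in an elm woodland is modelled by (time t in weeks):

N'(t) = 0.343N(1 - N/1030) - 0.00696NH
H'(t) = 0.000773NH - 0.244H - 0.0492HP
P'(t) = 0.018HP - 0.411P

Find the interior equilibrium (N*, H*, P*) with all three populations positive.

From dP/dt = 0: 0.018H* = 0.411, so H* = 22.8.
From dN/dt = 0: 0.343(1 - N*/1030) = 0.00696·22.8, giving N* = 1030·(1 - 0.463) = 553.
From dH/dt = 0: 0.000773·553 - 0.244 = 0.0492P*, so P* = 0.183/0.0492 = 3.73.

N* ≈ 553, H* ≈ 22.8, P* ≈ 3.73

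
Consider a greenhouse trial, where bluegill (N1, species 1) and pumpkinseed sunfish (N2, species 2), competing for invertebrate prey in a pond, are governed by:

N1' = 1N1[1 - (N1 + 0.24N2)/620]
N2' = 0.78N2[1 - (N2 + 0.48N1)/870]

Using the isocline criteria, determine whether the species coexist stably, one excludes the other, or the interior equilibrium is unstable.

Compare the nullcline intercepts: K1/α12 = 620/0.24 = 2580 > K2 = 870; K2/α21 = 870/0.48 = 1810 > K1 = 620.
Since both inequalities hold, each species can invade when rare, so the interior equilibrium is stable.

stable coexistence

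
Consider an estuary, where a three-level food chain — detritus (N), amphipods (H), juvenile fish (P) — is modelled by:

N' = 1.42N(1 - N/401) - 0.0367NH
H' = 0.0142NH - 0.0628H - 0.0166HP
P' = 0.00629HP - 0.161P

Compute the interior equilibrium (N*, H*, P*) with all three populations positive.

N* ≈ 136, H* ≈ 25.6, P* ≈ 112

From dP/dt = 0: 0.00629H* = 0.161, so H* = 25.6.
From dN/dt = 0: 1.42(1 - N*/401) = 0.0367·25.6, giving N* = 401·(1 - 0.662) = 136.
From dH/dt = 0: 0.0142·136 - 0.0628 = 0.0166P*, so P* = 1.86/0.0166 = 112.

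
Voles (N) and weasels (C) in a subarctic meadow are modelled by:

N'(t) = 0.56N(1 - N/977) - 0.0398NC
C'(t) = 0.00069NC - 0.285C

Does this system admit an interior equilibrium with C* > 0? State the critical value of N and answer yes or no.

The predator equation gives dC/dt > 0 only when N > 0.285/0.00069 = 413.
Without the predator, N → K = 977. Since 977 > 413, the predator can invade and persist.

Threshold N = 413; K > 413, so yes, the predator persists.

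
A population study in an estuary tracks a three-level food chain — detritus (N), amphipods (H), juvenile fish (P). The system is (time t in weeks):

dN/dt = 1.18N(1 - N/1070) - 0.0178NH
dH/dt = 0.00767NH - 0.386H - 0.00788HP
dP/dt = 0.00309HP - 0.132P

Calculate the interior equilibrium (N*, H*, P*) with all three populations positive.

From dP/dt = 0: 0.00309H* = 0.132, so H* = 42.7.
From dN/dt = 0: 1.18(1 - N*/1070) = 0.0178·42.7, giving N* = 1070·(1 - 0.644) = 380.
From dH/dt = 0: 0.00767·380 - 0.386 = 0.00788P*, so P* = 2.53/0.00788 = 321.

N* ≈ 380, H* ≈ 42.7, P* ≈ 321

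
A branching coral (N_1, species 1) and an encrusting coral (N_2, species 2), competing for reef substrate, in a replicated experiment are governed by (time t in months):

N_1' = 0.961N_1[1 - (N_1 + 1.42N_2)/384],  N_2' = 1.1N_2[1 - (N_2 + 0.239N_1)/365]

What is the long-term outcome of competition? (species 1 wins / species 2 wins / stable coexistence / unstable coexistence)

species 2 excludes species 1

Compare the nullcline intercepts: K1/α12 = 384/1.42 = 270 < K2 = 365; K2/α21 = 365/0.239 = 1530 > K1 = 384.
Since the inequalities point opposite ways, species 2 can invade but species 1 cannot.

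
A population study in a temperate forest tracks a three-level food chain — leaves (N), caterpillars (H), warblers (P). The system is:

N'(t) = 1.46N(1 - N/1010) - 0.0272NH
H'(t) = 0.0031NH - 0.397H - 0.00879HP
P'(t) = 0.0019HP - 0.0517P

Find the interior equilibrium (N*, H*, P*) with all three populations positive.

N* ≈ 498, H* ≈ 27.2, P* ≈ 130

From dP/dt = 0: 0.0019H* = 0.0517, so H* = 27.2.
From dN/dt = 0: 1.46(1 - N*/1010) = 0.0272·27.2, giving N* = 1010·(1 - 0.507) = 498.
From dH/dt = 0: 0.0031·498 - 0.397 = 0.00879P*, so P* = 1.15/0.00879 = 130.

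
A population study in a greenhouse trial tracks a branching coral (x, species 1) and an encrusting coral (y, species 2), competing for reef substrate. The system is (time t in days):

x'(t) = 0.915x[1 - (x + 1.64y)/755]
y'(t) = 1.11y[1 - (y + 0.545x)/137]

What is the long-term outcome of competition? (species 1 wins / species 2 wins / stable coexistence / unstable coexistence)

species 1 excludes species 2

Compare the nullcline intercepts: K1/α12 = 755/1.64 = 460 > K2 = 137; K2/α21 = 137/0.545 = 251 < K1 = 755.
Since the inequalities point opposite ways, species 1 can invade but species 2 cannot.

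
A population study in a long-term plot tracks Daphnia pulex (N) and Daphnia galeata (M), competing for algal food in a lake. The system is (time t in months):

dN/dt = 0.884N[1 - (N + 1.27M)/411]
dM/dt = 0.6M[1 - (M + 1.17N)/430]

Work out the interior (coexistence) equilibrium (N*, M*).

Setting both brackets to zero gives the nullclines N + 1.27M = 411 and 1.17N + M = 430.
Substituting M = 430 - 1.17N into the first: N(1 - 1.27·1.17) = 411 - 1.27·430.
So N* = -135/-0.486 = 278, and then M* = 430 - 1.17·278 = 105.

N* ≈ 278, M* ≈ 105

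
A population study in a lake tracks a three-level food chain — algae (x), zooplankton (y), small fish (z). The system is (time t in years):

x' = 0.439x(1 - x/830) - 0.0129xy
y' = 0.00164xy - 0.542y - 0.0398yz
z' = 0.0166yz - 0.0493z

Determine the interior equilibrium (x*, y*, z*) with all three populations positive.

From dz/dt = 0: 0.0166y* = 0.0493, so y* = 2.97.
From dx/dt = 0: 0.439(1 - x*/830) = 0.0129·2.97, giving x* = 830·(1 - 0.0873) = 758.
From dy/dt = 0: 0.00164·758 - 0.542 = 0.0398z*, so z* = 0.7/0.0398 = 17.6.

x* ≈ 758, y* ≈ 2.97, z* ≈ 17.6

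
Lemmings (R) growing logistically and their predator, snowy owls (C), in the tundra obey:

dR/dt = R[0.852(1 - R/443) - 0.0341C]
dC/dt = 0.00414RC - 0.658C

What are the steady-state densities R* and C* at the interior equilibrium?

R* ≈ 159, C* ≈ 16

From dC/dt = 0 with C > 0: 0.00414R* = 0.658, so R* = 159.
Substitute into dR/dt = 0: 0.852(1 - 159/443) = 0.0341C*.
The bracket is 0.641, giving C* = 0.546/0.0341 = 16.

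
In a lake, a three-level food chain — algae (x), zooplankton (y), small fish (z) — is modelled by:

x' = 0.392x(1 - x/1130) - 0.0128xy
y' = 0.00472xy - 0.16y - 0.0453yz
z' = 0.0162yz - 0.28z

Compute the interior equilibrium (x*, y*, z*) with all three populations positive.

From dz/dt = 0: 0.0162y* = 0.28, so y* = 17.3.
From dx/dt = 0: 0.392(1 - x*/1130) = 0.0128·17.3, giving x* = 1130·(1 - 0.564) = 492.
From dy/dt = 0: 0.00472·492 - 0.16 = 0.0453z*, so z* = 2.16/0.0453 = 47.8.

x* ≈ 492, y* ≈ 17.3, z* ≈ 47.8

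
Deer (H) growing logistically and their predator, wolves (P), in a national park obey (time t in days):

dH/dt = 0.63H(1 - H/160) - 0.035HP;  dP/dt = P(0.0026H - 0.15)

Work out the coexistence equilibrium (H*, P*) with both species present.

H* ≈ 57.7, P* ≈ 11.5

From dP/dt = 0 with P > 0: 0.0026H* = 0.15, so H* = 57.7.
Substitute into dH/dt = 0: 0.63(1 - 57.7/160) = 0.035P*.
The bracket is 0.639, giving P* = 0.403/0.035 = 11.5.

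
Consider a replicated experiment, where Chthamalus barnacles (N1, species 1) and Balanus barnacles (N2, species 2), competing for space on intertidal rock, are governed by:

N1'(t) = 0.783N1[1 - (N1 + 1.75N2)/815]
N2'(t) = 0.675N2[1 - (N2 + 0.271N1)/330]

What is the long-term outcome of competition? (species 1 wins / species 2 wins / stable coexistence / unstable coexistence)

Compare the nullcline intercepts: K1/α12 = 815/1.75 = 466 > K2 = 330; K2/α21 = 330/0.271 = 1220 > K1 = 815.
Since both inequalities hold, each species can invade when rare, so the interior equilibrium is stable.

stable coexistence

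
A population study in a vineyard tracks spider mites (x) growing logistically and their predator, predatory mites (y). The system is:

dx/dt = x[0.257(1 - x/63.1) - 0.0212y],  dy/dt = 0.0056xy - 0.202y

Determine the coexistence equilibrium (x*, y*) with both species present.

x* ≈ 36.1, y* ≈ 5.19

From dy/dt = 0 with y > 0: 0.0056x* = 0.202, so x* = 36.1.
Substitute into dx/dt = 0: 0.257(1 - 36.1/63.1) = 0.0212y*.
The bracket is 0.428, giving y* = 0.11/0.0212 = 5.19.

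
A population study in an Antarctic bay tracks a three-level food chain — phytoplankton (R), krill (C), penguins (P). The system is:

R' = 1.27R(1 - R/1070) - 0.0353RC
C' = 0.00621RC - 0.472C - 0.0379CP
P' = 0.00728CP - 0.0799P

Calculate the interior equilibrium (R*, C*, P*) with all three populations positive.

R* ≈ 744, C* ≈ 11, P* ≈ 109

From dP/dt = 0: 0.00728C* = 0.0799, so C* = 11.
From dR/dt = 0: 1.27(1 - R*/1070) = 0.0353·11, giving R* = 1070·(1 - 0.305) = 744.
From dC/dt = 0: 0.00621·744 - 0.472 = 0.0379P*, so P* = 4.15/0.0379 = 109.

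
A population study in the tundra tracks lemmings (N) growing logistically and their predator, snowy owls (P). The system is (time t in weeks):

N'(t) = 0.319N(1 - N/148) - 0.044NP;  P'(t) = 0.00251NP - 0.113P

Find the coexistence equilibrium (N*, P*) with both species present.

N* ≈ 45, P* ≈ 5.04

From dP/dt = 0 with P > 0: 0.00251N* = 0.113, so N* = 45.
Substitute into dN/dt = 0: 0.319(1 - 45/148) = 0.044P*.
The bracket is 0.696, giving P* = 0.222/0.044 = 5.04.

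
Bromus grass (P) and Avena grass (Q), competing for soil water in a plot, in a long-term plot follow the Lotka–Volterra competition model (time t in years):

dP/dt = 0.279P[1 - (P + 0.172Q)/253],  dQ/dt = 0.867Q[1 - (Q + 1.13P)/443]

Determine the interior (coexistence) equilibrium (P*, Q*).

Setting both brackets to zero gives the nullclines P + 0.172Q = 253 and 1.13P + Q = 443.
Substituting Q = 443 - 1.13P into the first: P(1 - 0.172·1.13) = 253 - 0.172·443.
So P* = 177/0.806 = 219, and then Q* = 443 - 1.13·219 = 195.

P* ≈ 219, Q* ≈ 195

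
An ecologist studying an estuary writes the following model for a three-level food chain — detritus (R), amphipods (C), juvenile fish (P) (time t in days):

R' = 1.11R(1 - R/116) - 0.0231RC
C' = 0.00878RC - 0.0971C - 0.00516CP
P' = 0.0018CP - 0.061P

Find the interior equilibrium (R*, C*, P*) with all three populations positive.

R* ≈ 34.2, C* ≈ 33.9, P* ≈ 39.4

From dP/dt = 0: 0.0018C* = 0.061, so C* = 33.9.
From dR/dt = 0: 1.11(1 - R*/116) = 0.0231·33.9, giving R* = 116·(1 - 0.705) = 34.2.
From dC/dt = 0: 0.00878·34.2 - 0.0971 = 0.00516P*, so P* = 0.203/0.00516 = 39.4.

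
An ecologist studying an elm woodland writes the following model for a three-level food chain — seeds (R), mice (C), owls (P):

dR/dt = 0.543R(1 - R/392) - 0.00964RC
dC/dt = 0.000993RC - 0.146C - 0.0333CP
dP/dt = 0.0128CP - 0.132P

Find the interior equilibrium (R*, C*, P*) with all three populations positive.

R* ≈ 320, C* ≈ 10.3, P* ≈ 5.16

From dP/dt = 0: 0.0128C* = 0.132, so C* = 10.3.
From dR/dt = 0: 0.543(1 - R*/392) = 0.00964·10.3, giving R* = 392·(1 - 0.183) = 320.
From dC/dt = 0: 0.000993·320 - 0.146 = 0.0333P*, so P* = 0.172/0.0333 = 5.16.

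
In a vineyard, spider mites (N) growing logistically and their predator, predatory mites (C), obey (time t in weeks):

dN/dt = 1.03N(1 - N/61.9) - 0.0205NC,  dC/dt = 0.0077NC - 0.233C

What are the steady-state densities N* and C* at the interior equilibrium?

N* ≈ 30.3, C* ≈ 25.7

From dC/dt = 0 with C > 0: 0.0077N* = 0.233, so N* = 30.3.
Substitute into dN/dt = 0: 1.03(1 - 30.3/61.9) = 0.0205C*.
The bracket is 0.511, giving C* = 0.526/0.0205 = 25.7.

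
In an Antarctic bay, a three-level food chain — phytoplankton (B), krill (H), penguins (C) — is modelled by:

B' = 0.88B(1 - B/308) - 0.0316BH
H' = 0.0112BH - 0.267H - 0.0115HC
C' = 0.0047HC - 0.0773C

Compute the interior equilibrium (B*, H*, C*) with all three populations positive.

B* ≈ 126, H* ≈ 16.4, C* ≈ 99.6

From dC/dt = 0: 0.0047H* = 0.0773, so H* = 16.4.
From dB/dt = 0: 0.88(1 - B*/308) = 0.0316·16.4, giving B* = 308·(1 - 0.591) = 126.
From dH/dt = 0: 0.0112·126 - 0.267 = 0.0115C*, so C* = 1.15/0.0115 = 99.6.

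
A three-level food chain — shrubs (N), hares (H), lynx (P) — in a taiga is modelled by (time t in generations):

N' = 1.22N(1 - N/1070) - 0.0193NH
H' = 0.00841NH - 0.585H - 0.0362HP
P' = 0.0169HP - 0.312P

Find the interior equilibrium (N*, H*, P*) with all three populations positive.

N* ≈ 758, H* ≈ 18.5, P* ≈ 160

From dP/dt = 0: 0.0169H* = 0.312, so H* = 18.5.
From dN/dt = 0: 1.22(1 - N*/1070) = 0.0193·18.5, giving N* = 1070·(1 - 0.292) = 758.
From dH/dt = 0: 0.00841·758 - 0.585 = 0.0362P*, so P* = 5.79/0.0362 = 160.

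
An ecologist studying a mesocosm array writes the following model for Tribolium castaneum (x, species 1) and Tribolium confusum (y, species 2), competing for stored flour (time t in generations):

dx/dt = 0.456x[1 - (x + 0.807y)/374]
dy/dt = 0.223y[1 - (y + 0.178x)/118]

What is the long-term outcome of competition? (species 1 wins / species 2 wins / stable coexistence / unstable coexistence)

stable coexistence

Compare the nullcline intercepts: K1/α12 = 374/0.807 = 463 > K2 = 118; K2/α21 = 118/0.178 = 663 > K1 = 374.
Since both inequalities hold, each species can invade when rare, so the interior equilibrium is stable.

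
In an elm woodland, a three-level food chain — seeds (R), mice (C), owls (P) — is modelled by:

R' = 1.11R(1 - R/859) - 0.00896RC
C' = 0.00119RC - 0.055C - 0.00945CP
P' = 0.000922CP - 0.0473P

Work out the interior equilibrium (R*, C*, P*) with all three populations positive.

R* ≈ 503, C* ≈ 51.3, P* ≈ 57.6

From dP/dt = 0: 0.000922C* = 0.0473, so C* = 51.3.
From dR/dt = 0: 1.11(1 - R*/859) = 0.00896·51.3, giving R* = 859·(1 - 0.414) = 503.
From dC/dt = 0: 0.00119·503 - 0.055 = 0.00945P*, so P* = 0.544/0.00945 = 57.6.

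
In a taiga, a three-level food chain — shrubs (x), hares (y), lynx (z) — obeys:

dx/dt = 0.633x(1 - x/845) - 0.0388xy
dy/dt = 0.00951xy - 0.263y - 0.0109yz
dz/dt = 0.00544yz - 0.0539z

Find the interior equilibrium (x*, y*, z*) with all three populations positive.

From dz/dt = 0: 0.00544y* = 0.0539, so y* = 9.91.
From dx/dt = 0: 0.633(1 - x*/845) = 0.0388·9.91, giving x* = 845·(1 - 0.607) = 332.
From dy/dt = 0: 0.00951·332 - 0.263 = 0.0109z*, so z* = 2.89/0.0109 = 265.

x* ≈ 332, y* ≈ 9.91, z* ≈ 265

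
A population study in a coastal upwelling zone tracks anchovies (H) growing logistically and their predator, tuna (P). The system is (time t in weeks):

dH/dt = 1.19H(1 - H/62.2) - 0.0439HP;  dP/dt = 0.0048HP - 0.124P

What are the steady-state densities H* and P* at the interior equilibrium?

From dP/dt = 0 with P > 0: 0.0048H* = 0.124, so H* = 25.8.
Substitute into dH/dt = 0: 1.19(1 - 25.8/62.2) = 0.0439P*.
The bracket is 0.585, giving P* = 0.696/0.0439 = 15.8.

H* ≈ 25.8, P* ≈ 15.8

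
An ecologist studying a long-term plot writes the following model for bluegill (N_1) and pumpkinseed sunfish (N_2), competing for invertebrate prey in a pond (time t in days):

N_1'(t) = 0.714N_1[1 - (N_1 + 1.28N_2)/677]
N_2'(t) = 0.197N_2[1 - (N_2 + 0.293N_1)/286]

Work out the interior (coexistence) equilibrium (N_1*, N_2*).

N_1* ≈ 498, N_2* ≈ 140

Setting both brackets to zero gives the nullclines N_1 + 1.28N_2 = 677 and 0.293N_1 + N_2 = 286.
Substituting N_2 = 286 - 0.293N_1 into the first: N_1(1 - 1.28·0.293) = 677 - 1.28·286.
So N_1* = 311/0.625 = 498, and then N_2* = 286 - 0.293·498 = 140.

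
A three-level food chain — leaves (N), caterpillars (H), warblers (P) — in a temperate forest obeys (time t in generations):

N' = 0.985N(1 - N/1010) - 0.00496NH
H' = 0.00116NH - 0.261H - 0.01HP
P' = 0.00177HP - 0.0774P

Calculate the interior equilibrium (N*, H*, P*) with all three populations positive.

N* ≈ 788, H* ≈ 43.7, P* ≈ 65.3

From dP/dt = 0: 0.00177H* = 0.0774, so H* = 43.7.
From dN/dt = 0: 0.985(1 - N*/1010) = 0.00496·43.7, giving N* = 1010·(1 - 0.22) = 788.
From dH/dt = 0: 0.00116·788 - 0.261 = 0.01P*, so P* = 0.653/0.01 = 65.3.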